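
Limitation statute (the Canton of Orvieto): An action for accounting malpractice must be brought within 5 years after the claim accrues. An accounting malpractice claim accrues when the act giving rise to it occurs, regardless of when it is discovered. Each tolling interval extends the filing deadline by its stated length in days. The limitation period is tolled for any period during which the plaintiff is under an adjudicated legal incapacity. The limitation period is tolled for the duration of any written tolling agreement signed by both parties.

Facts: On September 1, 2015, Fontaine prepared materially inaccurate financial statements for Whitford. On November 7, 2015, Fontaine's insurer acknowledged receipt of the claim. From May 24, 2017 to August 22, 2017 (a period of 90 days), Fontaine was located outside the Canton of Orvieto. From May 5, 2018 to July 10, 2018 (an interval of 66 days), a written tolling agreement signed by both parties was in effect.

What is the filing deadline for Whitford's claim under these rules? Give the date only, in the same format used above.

The claim accrued on September 1, 2015, when the wrongful act occurred.
5 years from September 1, 2015 is September 1, 2020.
The period was tolled for 66 days by the written tolling agreement (May 5, 2018 to July 10, 2018), pushing the deadline to November 6, 2020.
No stated provision tolls the period for the defendant's absence, so the interval from May 24, 2017 to August 22, 2017 has no effect on the deadline.
None of the other events listed affects the running of the period under the stated rules.

November 6, 2020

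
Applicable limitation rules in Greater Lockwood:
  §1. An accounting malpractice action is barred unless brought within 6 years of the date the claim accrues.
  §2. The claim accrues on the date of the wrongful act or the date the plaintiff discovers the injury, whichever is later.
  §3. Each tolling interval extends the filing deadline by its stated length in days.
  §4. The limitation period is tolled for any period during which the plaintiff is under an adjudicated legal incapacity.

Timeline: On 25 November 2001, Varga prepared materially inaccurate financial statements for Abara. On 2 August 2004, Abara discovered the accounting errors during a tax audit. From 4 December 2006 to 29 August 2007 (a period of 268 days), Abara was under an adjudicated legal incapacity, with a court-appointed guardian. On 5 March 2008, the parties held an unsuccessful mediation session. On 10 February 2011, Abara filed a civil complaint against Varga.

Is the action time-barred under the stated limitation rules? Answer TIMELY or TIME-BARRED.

Taking the later of the act (25 November 2001) and discovery (2 August 2004), the claim accrued on 2 August 2004.
The untolled deadline — 6 years after 2 August 2004 — is 2 August 2010.
The plaintiff's legal incapacity from 4 December 2006 to 29 August 2007 tolled the period for 268 days, extending the deadline to 27 April 2011.
Nothing else in the chronology tolls or restarts the period.
The 10 February 2011 filing precedes the 27 April 2011 deadline; the claim is timely.

TIMELY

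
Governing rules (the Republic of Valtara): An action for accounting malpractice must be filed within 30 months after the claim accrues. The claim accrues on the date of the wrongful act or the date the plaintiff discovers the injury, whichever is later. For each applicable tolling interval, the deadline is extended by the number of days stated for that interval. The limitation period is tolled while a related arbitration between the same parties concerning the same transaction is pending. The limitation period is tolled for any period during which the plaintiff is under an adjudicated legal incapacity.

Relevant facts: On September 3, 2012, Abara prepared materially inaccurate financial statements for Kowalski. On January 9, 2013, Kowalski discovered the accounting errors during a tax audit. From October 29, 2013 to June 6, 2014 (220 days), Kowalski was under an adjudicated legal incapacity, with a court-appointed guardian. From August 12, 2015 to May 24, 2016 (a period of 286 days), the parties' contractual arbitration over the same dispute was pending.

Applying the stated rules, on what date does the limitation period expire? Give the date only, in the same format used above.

The claim accrued on January 9, 2013 — the later of the September 3, 2012 act and the January 9, 2013 discovery.
The untolled deadline — 30 months after January 9, 2013 — is July 9, 2015.
The period was tolled for 220 days by the plaintiff's legal incapacity (October 29, 2013 to June 6, 2014), pushing the deadline to February 14, 2016.
The pending related arbitration from August 12, 2015 to May 24, 2016 tolled the period for 286 days, extending the deadline to November 26, 2016.

November 26, 2016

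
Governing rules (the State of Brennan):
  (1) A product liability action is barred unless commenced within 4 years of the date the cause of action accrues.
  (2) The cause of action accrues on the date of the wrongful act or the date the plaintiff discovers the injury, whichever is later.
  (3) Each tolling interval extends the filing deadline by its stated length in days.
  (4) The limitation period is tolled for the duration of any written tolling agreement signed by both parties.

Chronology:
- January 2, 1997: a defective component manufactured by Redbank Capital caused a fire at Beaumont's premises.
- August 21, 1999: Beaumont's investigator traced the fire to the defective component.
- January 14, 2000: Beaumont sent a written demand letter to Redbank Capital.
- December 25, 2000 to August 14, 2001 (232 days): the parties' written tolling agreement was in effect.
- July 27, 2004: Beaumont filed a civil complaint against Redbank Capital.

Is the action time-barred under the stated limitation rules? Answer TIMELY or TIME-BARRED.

TIME-BARRED

The claim accrued on August 21, 1999 — the later of the January 2, 1997 act and the August 21, 1999 discovery.
The untolled deadline — 4 years after August 21, 1999 — is August 21, 2003.
The period was tolled for 232 days by the written tolling agreement (December 25, 2000 to August 14, 2001), pushing the deadline to April 9, 2004.
The other events in the timeline have no effect on the limitation period under the stated rules.
Filing on July 27, 2004 missed the April 9, 2004 deadline — the action is time-barred.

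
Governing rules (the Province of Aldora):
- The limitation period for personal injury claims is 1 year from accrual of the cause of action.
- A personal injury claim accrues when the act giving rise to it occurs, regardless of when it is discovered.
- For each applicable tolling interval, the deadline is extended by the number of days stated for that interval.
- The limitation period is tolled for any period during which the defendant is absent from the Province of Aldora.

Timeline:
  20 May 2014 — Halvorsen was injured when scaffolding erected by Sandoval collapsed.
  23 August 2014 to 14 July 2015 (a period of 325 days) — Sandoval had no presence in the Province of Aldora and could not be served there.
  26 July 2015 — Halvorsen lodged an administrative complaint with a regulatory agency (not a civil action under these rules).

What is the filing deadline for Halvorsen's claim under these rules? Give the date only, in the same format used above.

9 April 2016

The claim accrued on 20 May 2014, when the wrongful act occurred.
The untolled deadline — 1 year after 20 May 2014 — is 20 May 2015.
Because the defendant's absence from the jurisdiction ran from 23 August 2014 to 14 July 2015, the deadline is extended by 325 days to 9 April 2016.
The other events in the timeline have no effect on the limitation period under the stated rules.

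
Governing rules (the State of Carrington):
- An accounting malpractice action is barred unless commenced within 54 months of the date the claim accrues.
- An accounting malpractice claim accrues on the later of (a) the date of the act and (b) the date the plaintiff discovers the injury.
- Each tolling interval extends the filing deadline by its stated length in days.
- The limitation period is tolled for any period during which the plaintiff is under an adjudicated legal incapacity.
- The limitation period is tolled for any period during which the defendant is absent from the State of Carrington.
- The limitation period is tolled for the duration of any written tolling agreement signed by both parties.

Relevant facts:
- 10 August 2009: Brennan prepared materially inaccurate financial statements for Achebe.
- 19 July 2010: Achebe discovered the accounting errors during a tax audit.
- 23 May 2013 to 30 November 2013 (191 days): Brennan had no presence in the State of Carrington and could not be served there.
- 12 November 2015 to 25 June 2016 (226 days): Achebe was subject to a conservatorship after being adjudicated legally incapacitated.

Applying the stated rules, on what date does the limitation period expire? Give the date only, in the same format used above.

29 July 2015

Taking the later of the act (10 August 2009) and discovery (19 July 2010), the claim accrued on 19 July 2010.
Adding the 54 months base period to 19 July 2010 gives a deadline of 19 January 2015, before any tolling.
The period was tolled for 191 days by the defendant's absence from the jurisdiction (23 May 2013 to 30 November 2013), pushing the deadline to 29 July 2015.
The plaintiff's legal incapacity starting 12 November 2015 came too late — the period had run on 29 July 2015 — and so does not extend the deadline.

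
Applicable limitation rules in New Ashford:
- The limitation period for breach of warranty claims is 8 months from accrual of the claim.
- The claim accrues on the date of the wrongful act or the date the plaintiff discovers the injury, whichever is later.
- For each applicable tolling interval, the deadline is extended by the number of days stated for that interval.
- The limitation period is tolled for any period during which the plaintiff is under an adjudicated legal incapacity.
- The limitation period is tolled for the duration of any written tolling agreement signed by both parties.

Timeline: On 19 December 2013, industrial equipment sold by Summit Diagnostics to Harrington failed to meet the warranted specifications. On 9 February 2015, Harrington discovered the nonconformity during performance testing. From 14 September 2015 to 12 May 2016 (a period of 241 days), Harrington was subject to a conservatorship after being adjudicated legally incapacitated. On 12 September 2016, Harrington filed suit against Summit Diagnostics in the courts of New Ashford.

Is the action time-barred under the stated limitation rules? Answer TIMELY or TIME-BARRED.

TIME-BARRED

The claim accrued on 9 February 2015 — the later of the 19 December 2013 act and the 9 February 2015 discovery.
8 months from 9 February 2015 is 9 October 2015.
The period was tolled for 241 days by the plaintiff's legal incapacity (14 September 2015 to 12 May 2016), pushing the deadline to 6 June 2016.
Harrington filed on 12 September 2016, after the 6 June 2016 deadline, so the action is time-barred.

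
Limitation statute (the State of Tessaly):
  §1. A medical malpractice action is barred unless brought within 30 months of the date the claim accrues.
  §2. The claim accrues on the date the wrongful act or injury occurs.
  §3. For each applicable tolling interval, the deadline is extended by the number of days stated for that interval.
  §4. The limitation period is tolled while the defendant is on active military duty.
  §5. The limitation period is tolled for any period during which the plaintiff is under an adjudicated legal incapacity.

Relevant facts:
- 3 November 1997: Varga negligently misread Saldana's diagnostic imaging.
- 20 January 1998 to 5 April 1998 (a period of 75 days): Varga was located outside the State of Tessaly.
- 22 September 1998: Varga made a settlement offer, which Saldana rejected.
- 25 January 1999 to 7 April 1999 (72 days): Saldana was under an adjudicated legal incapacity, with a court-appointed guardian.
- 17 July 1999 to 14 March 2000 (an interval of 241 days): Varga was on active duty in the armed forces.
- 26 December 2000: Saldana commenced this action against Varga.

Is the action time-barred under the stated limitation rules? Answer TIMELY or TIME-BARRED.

The claim accrued on 3 November 1997, when the wrongful act occurred.
Adding the 30 months base period to 3 November 1997 gives a deadline of 3 May 2000, before any tolling.
The period was tolled for 72 days by the plaintiff's legal incapacity (25 January 1999 to 7 April 1999), pushing the deadline to 14 July 2000.
The period was tolled for 241 days by the defendant's active military service (17 July 1999 to 14 March 2000), pushing the deadline to 12 March 2001.
Although the defendant's absence ran from 20 January 1998 to 5 April 1998, the stated rules do not make that a tolling event, so it is disregarded.
None of the other events listed affects the running of the period under the stated rules.
Saldana filed on 26 December 2000, before the 12 March 2001 deadline, so the action is timely.

TIMELY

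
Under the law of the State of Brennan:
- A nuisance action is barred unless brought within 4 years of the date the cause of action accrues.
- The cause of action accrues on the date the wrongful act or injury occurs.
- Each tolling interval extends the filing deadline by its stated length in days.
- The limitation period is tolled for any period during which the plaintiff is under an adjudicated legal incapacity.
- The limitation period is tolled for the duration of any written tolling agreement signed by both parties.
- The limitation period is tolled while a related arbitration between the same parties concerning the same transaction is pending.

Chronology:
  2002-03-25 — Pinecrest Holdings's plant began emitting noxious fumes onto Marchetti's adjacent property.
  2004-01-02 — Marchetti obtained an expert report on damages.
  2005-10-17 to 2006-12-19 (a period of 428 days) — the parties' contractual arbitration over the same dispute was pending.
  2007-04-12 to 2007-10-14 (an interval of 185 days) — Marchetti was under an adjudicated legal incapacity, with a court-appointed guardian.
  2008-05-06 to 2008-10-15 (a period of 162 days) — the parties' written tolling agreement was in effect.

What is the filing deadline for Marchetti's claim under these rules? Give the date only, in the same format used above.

The claim accrued on 2002-03-25, when the wrongful act occurred.
4 years from 2002-03-25 is 2006-03-25.
The period was tolled for 428 days by the pending related arbitration (2005-10-17 to 2006-12-19), pushing the deadline to 2007-05-27.
Because the plaintiff's legal incapacity ran from 2007-04-12 to 2007-10-14, the deadline is extended by 185 days to 2007-11-28.
The written tolling agreement starting 2008-05-06 came too late — the period had run on 2007-11-28 — and so does not extend the deadline.
None of the other events listed affects the running of the period under the stated rules.

2007-11-28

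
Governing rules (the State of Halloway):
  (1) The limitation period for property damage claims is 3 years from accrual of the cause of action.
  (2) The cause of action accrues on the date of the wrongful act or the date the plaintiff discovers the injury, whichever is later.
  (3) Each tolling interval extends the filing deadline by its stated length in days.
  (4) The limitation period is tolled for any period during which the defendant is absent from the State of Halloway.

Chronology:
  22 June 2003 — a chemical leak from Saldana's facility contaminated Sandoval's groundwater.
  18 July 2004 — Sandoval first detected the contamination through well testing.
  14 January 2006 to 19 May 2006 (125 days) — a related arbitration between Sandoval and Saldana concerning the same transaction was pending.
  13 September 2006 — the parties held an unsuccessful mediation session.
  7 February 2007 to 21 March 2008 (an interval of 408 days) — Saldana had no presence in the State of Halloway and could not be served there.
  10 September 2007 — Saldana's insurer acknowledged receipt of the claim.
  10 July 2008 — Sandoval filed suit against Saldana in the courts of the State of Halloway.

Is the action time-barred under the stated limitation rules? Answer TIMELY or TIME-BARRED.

TIMELY

Because discovery on 18 July 2004 post-dates the 22 June 2003 act, accrual under the later-of rule falls on 18 July 2004.
Adding the 3 years base period to 18 July 2004 gives a deadline of 18 July 2007, before any tolling.
Because the defendant's absence from the jurisdiction ran from 7 February 2007 to 21 March 2008, the deadline is extended by 408 days to 29 August 2008.
No stated provision tolls the period for a pending arbitration, so the interval from 14 January 2006 to 19 May 2006 has no effect on the deadline.
None of the other events listed affects the running of the period under the stated rules.
Sandoval filed on 10 July 2008, before the 29 August 2008 deadline, so the action is timely.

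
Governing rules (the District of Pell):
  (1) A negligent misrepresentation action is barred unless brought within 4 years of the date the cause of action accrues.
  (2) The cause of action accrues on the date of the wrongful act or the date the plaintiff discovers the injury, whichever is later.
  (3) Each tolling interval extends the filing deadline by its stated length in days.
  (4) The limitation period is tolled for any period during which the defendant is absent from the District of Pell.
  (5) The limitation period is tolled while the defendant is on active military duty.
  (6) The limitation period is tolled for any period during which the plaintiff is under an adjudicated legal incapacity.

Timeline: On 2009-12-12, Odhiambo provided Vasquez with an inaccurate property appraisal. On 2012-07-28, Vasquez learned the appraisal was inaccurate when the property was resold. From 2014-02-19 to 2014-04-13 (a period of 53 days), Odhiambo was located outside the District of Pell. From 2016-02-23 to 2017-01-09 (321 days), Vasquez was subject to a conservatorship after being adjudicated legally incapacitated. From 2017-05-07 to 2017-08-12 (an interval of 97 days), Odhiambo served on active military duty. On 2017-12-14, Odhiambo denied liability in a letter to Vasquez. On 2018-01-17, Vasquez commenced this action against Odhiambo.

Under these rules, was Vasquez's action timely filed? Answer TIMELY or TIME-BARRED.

Taking the later of the act (2009-12-12) and discovery (2012-07-28), the claim accrued on 2012-07-28.
The untolled deadline — 4 years after 2012-07-28 — is 2016-07-28.
The period was tolled for 53 days by the defendant's absence from the jurisdiction (2014-02-19 to 2014-04-13), pushing the deadline to 2016-09-19.
Because the plaintiff's legal incapacity ran from 2016-02-23 to 2017-01-09, the deadline is extended by 321 days to 2017-08-06.
The defendant's active military service from 2017-05-07 to 2017-08-12 tolled the period for 97 days, extending the deadline to 2017-11-11.
The other events in the timeline have no effect on the limitation period under the stated rules.
Vasquez filed on 2018-01-17, after the 2017-11-11 deadline, so the action is time-barred.

TIME-BARRED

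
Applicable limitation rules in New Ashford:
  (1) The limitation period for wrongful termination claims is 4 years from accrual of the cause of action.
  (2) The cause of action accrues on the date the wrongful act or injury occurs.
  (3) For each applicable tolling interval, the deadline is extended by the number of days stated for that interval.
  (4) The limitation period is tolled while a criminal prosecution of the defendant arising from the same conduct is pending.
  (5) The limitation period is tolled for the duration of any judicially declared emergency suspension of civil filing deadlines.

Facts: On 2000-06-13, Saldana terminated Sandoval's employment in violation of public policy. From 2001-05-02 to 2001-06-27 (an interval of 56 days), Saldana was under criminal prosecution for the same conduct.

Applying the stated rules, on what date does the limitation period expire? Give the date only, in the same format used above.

The claim accrued on 2000-06-13, when the wrongful act occurred.
The untolled deadline — 4 years after 2000-06-13 — is 2004-06-13.
The period was tolled for 56 days by the pending criminal prosecution (2001-05-02 to 2001-06-27), pushing the deadline to 2004-08-08.

2004-08-08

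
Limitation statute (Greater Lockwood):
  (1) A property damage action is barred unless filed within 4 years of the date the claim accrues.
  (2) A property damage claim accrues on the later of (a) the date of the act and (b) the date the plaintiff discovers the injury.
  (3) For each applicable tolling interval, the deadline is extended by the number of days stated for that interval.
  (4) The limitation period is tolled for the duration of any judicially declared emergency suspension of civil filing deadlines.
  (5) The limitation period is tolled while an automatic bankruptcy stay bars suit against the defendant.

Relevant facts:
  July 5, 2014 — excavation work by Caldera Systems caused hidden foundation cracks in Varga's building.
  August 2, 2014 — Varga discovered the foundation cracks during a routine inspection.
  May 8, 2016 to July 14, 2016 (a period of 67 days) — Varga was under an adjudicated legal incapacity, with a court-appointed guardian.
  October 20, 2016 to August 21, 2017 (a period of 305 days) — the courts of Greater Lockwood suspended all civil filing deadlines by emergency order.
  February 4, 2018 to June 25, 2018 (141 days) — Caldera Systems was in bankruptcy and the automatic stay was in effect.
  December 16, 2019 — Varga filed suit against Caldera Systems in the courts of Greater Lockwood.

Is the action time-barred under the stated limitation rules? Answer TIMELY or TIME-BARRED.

Because discovery on August 2, 2014 post-dates the July 5, 2014 act, accrual under the later-of rule falls on August 2, 2014.
Adding the 4 years base period to August 2, 2014 gives a deadline of August 2, 2018, before any tolling.
The emergency suspension of filing deadlines from October 20, 2016 to August 21, 2017 tolled the period for 305 days, extending the deadline to June 3, 2019.
The automatic bankruptcy stay from February 4, 2018 to June 25, 2018 tolled the period for 141 days, extending the deadline to October 22, 2019.
No stated provision tolls the period for the plaintiff's incapacity, so the interval from May 8, 2016 to July 14, 2016 has no effect on the deadline.
The December 16, 2019 filing falls after the October 22, 2019 deadline; the claim is time-barred.

TIME-BARRED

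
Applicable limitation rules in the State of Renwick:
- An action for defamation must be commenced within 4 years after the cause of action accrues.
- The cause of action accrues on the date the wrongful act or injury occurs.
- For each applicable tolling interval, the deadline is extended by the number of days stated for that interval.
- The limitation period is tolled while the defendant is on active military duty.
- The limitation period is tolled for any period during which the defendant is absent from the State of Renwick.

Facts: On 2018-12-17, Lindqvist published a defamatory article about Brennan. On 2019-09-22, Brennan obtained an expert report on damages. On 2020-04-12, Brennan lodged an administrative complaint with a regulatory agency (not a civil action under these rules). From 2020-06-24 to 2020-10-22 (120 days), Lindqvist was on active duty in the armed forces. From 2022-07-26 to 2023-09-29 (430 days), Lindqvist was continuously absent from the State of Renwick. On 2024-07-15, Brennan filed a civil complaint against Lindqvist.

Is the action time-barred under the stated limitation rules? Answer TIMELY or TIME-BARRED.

The limitation period began to run on 2018-12-17.
4 years from 2018-12-17 is 2022-12-17.
The defendant's active military service from 2020-06-24 to 2020-10-22 tolled the period for 120 days, extending the deadline to 2023-04-16.
The period was tolled for 430 days by the defendant's absence from the jurisdiction (2022-07-26 to 2023-09-29), pushing the deadline to 2024-06-19.
The other events in the timeline have no effect on the limitation period under the stated rules.
Filing on 2024-07-15 missed the 2024-06-19 deadline — the action is time-barred.

TIME-BARRED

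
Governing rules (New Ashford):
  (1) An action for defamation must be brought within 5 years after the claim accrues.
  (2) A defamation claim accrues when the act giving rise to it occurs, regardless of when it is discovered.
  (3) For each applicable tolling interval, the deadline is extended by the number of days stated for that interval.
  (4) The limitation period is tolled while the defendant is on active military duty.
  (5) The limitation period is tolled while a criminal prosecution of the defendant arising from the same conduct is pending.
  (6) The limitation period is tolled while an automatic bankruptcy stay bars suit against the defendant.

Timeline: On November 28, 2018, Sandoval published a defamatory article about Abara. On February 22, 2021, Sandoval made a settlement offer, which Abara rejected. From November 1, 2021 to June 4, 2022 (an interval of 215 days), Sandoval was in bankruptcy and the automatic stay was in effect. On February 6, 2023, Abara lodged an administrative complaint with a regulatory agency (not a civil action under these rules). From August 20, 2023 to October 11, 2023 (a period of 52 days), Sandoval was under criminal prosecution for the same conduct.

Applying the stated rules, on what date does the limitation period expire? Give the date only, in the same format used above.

August 21, 2024

The limitation period began to run on November 28, 2018.
The untolled deadline — 5 years after November 28, 2018 — is November 28, 2023.
The period was tolled for 215 days by the automatic bankruptcy stay (November 1, 2021 to June 4, 2022), pushing the deadline to June 30, 2024.
The pending criminal prosecution from August 20, 2023 to October 11, 2023 tolled the period for 52 days, extending the deadline to August 21, 2024.
Nothing else in the chronology tolls or restarts the period.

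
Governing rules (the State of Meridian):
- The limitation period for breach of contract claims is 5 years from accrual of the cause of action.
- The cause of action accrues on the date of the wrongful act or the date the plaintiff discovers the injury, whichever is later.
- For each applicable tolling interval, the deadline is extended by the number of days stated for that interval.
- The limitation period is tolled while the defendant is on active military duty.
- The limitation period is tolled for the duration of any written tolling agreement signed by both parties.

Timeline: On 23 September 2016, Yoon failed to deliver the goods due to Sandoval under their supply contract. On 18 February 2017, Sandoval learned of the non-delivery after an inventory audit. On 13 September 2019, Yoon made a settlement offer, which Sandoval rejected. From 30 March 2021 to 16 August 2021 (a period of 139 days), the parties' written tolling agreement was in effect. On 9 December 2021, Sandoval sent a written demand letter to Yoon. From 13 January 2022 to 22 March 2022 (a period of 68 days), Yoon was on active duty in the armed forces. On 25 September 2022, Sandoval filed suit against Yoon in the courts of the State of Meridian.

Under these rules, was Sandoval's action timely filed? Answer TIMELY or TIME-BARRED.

The claim accrued on 18 February 2017 — the later of the 23 September 2016 act and the 18 February 2017 discovery.
5 years from 18 February 2017 is 18 February 2022.
The written tolling agreement from 30 March 2021 to 16 August 2021 tolled the period for 139 days, extending the deadline to 7 July 2022.
The defendant's active military service from 13 January 2022 to 22 March 2022 tolled the period for 68 days, extending the deadline to 13 September 2022.
Nothing else in the chronology tolls or restarts the period.
The 25 September 2022 filing falls after the 13 September 2022 deadline; the claim is time-barred.

TIME-BARRED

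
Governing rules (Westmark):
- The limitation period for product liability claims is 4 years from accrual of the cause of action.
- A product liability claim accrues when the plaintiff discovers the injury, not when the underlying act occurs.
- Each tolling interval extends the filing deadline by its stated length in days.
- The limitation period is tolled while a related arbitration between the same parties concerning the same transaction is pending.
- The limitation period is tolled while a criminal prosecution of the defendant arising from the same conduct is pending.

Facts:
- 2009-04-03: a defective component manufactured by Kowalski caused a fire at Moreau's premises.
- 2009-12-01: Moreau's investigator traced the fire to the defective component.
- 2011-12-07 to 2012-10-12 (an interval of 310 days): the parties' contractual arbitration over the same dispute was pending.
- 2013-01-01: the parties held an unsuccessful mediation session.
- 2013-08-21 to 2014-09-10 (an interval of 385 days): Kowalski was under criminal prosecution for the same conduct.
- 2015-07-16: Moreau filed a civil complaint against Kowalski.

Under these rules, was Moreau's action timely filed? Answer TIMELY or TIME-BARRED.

TIMELY

The claim did not accrue until Moreau discovered the injury on 2009-12-01; the 2009-04-03 act date does not start the clock under the stated rule.
The untolled deadline — 4 years after 2009-12-01 — is 2013-12-01.
Because the pending related arbitration ran from 2011-12-07 to 2012-10-12, the deadline is extended by 310 days to 2014-10-07.
The period was tolled for 385 days by the pending criminal prosecution (2013-08-21 to 2014-09-10), pushing the deadline to 2015-10-27.
None of the other events listed affects the running of the period under the stated rules.
Moreau filed on 2015-07-16, before the 2015-10-27 deadline, so the action is timely.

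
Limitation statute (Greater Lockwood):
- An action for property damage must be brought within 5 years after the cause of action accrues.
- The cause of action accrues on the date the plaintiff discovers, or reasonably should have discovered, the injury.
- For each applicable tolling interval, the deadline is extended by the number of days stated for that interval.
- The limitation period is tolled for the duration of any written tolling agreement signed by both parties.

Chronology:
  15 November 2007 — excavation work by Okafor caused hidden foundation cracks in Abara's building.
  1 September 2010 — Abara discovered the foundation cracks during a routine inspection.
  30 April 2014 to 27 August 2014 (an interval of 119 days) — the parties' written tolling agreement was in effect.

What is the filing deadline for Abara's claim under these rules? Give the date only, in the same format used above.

29 December 2015

Accrual is tied to discovery, so the period began on 1 September 2010 rather than on 15 November 2007 when the act occurred.
The untolled deadline — 5 years after 1 September 2010 — is 1 September 2015.
The written tolling agreement from 30 April 2014 to 27 August 2014 tolled the period for 119 days, extending the deadline to 29 December 2015.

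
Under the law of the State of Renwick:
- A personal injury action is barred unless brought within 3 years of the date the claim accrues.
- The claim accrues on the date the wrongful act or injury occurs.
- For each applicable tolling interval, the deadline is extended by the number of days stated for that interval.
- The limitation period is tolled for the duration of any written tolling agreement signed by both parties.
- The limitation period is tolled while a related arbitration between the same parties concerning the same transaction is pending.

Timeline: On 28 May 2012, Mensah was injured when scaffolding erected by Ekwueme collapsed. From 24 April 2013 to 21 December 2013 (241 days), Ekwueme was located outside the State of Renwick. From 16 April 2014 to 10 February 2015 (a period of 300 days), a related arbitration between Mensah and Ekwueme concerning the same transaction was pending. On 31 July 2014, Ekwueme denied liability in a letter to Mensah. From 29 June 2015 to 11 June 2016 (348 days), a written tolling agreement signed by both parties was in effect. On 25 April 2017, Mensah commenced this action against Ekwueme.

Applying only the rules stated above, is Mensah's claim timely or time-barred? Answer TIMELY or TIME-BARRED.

TIME-BARRED

The limitation period began to run on 28 May 2012.
The untolled deadline — 3 years after 28 May 2012 — is 28 May 2015.
The period was tolled for 300 days by the pending related arbitration (16 April 2014 to 10 February 2015), pushing the deadline to 23 March 2016.
The written tolling agreement from 29 June 2015 to 11 June 2016 tolled the period for 348 days, extending the deadline to 6 March 2017.
The defendant's absence from the jurisdiction from 24 April 2013 to 21 December 2013 does not toll the period, because no stated rule makes the defendant's absence a tolling event.
The other events in the timeline have no effect on the limitation period under the stated rules.
The 25 April 2017 filing falls after the 6 March 2017 deadline; the claim is time-barred.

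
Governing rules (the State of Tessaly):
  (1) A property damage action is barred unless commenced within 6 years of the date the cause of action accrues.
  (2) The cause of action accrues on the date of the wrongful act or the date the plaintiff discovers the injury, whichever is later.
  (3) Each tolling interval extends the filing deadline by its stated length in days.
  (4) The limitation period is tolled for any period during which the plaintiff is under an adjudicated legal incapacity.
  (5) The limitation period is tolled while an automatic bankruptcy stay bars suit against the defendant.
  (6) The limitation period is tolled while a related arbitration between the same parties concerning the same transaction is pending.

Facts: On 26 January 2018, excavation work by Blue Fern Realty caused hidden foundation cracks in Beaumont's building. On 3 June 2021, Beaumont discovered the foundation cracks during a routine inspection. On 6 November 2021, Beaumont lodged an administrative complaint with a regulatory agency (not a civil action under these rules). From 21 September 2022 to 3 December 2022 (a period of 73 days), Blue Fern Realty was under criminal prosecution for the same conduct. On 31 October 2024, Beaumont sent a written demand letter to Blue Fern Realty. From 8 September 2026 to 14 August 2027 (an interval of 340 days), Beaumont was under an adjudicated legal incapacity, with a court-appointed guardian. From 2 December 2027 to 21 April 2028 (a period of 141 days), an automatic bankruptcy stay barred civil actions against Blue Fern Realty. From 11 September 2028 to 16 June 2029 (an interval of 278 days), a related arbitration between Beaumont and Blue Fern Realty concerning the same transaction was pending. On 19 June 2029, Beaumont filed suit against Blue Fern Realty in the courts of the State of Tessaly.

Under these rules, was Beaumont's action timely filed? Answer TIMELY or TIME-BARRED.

The claim accrued on 3 June 2021 — the later of the 26 January 2018 act and the 3 June 2021 discovery.
The untolled deadline — 6 years after 3 June 2021 — is 3 June 2027.
The period was tolled for 340 days by the plaintiff's legal incapacity (8 September 2026 to 14 August 2027), pushing the deadline to 8 May 2028.
The period was tolled for 141 days by the automatic bankruptcy stay (2 December 2027 to 21 April 2028), pushing the deadline to 26 September 2028.
Because the pending related arbitration ran from 11 September 2028 to 16 June 2029, the deadline is extended by 278 days to 1 July 2029.
The pending criminal prosecution from 21 September 2022 to 3 December 2022 does not toll the period, because no stated rule makes a criminal prosecution a tolling event.
Nothing else in the chronology tolls or restarts the period.
The 19 June 2029 filing precedes the 1 July 2029 deadline; the claim is timely.

TIMELY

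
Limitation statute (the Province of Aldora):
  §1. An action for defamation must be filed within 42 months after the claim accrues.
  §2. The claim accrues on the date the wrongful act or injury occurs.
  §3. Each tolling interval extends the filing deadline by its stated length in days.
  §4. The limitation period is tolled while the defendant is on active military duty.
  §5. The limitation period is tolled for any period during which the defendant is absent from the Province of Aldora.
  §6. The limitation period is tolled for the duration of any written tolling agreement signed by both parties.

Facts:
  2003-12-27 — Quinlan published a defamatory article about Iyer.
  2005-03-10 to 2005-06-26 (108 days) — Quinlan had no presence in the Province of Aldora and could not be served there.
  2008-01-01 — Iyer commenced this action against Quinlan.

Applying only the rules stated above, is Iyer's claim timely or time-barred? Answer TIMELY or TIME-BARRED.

The claim accrued on 2003-12-27, when the wrongful act occurred.
Adding the 42 months base period to 2003-12-27 gives a deadline of 2007-06-27, before any tolling.
Because the defendant's absence from the jurisdiction ran from 2005-03-10 to 2005-06-26, the deadline is extended by 108 days to 2007-10-13.
Filing on 2008-01-01 missed the 2007-10-13 deadline — the action is time-barred.

TIME-BARRED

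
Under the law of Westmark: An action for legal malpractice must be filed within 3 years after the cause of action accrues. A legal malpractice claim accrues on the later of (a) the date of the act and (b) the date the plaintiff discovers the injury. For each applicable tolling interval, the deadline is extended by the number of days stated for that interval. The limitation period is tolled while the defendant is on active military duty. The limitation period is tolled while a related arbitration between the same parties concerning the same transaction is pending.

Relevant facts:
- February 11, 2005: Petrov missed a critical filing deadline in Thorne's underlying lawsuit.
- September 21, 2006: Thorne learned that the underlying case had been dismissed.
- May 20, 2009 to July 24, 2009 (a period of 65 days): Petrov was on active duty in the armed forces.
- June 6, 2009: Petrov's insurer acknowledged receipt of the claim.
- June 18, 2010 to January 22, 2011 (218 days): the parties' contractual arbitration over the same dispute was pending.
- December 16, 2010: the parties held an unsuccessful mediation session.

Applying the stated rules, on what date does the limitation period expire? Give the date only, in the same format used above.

The claim accrued on September 21, 2006 — the later of the February 11, 2005 act and the September 21, 2006 discovery.
3 years from September 21, 2006 is September 21, 2009.
The defendant's active military service from May 20, 2009 to July 24, 2009 tolled the period for 65 days, extending the deadline to November 25, 2009.
The pending related arbitration from June 18, 2010 to January 22, 2011 began after the period had already run on November 25, 2009, so it has no tolling effect.
None of the other events listed affects the running of the period under the stated rules.

November 25, 2009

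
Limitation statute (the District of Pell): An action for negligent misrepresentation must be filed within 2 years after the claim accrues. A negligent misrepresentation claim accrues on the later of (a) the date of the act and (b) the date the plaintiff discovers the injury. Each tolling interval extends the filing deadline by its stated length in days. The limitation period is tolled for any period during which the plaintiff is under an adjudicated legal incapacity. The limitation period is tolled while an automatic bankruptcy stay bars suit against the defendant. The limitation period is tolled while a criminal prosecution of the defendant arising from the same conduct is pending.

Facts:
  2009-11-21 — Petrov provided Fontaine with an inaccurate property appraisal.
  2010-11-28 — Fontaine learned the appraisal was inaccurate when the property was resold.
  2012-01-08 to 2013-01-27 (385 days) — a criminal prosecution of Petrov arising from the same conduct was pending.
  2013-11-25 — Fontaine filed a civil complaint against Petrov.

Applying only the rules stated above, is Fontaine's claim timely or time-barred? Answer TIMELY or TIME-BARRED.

TIMELY

Because discovery on 2010-11-28 post-dates the 2009-11-21 act, accrual under the later-of rule falls on 2010-11-28.
Adding the 2 years base period to 2010-11-28 gives a deadline of 2012-11-28, before any tolling.
The pending criminal prosecution from 2012-01-08 to 2013-01-27 tolled the period for 385 days, extending the deadline to 2013-12-18.
Filing on 2013-11-25 beat the 2013-12-18 deadline — the action is timely.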